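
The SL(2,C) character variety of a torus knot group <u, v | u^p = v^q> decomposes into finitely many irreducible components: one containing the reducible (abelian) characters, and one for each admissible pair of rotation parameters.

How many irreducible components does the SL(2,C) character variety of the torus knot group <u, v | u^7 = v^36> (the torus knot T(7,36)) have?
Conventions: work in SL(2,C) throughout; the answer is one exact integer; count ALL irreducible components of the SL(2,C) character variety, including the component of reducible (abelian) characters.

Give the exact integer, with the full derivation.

106

For T(7,36): irreducibility forces the central element u^7 = v^36 to one of +I, -I.
On an irreducible component, tr(u) is locked at 2*cos(pi*alpha/7) for some alpha in 1..6, and tr(v) at 2*cos(pi*beta/36) for some beta in 1..35.
u^7 = (-1)^alpha I and v^36 = (-1)^beta I must agree, so alpha and beta have equal parity.
Enumerate parity-matched pairs: 3*18 odd-odd plus 3*17 even-even gives 105.
That is 105 components of irreducible characters, and with the reducible (abelian) component the total is 106.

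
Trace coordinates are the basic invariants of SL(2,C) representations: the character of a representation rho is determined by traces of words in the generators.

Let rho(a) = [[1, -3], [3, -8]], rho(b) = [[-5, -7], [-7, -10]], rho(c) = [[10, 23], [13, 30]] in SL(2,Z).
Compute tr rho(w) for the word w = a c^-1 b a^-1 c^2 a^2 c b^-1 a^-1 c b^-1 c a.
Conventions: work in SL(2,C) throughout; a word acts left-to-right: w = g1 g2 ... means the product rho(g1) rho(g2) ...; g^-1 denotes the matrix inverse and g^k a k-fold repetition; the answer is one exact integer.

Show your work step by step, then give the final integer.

rho(a) = [[1, -3], [3, -8]]
... * rho(c^-1) = [[30, -23], [-13, 10]]  ->  [[69, -53], [194, -149]]
... * rho(b) = [[-5, -7], [-7, -10]]  ->  [[26, 47], [73, 132]]
... * rho(a^-1) = [[-8, 3], [-3, 1]]  ->  [[-349, 125], [-980, 351]]
... * rho(c) = [[10, 23], [13, 30]]  ->  [[-1865, -4277], [-5237, -12010]]
... * rho(c) = [[10, 23], [13, 30]]  ->  [[-74251, -171205], [-208500, -480751]]
... * rho(a) = [[1, -3], [3, -8]]  ->  [[-587866, 1592393], [-1650753, 4471508]]
... * rho(a) = [[1, -3], [3, -8]]  ->  [[4189313, -10975546], [11763771, -30819805]]
... * rho(c) = [[10, 23], [13, 30]]  ->  [[-100788968, -232912181], [-283019755, -654027417]]
... * rho(b^-1) = [[-10, 7], [7, -5]]  ->  [[-622495587, 459038129], [-1747994369, 1288998800]]
... * rho(a^-1) = [[-8, 3], [-3, 1]]  ->  [[3602850309, -1408448632], [10116958552, -3954984307]]
... * rho(c) = [[10, 23], [13, 30]]  ->  [[17718670874, 40612098147], [49754789529, 114040517486]]
... * rho(b^-1) = [[-10, 7], [7, -5]]  ->  [[107097978289, -79029794617], [300735727112, -221919060727]]
... * rho(c) = [[10, 23], [13, 30]]  ->  [[43592452869, 92359662137], [122409481669, 259349901766]]
... * rho(a) = [[1, -3], [3, -8]]  ->  [[320671439280, -869654655703], [900459186967, -2442027659135]]
tr = 320671439280 + -2442027659135 = -2121356219855

-2121356219855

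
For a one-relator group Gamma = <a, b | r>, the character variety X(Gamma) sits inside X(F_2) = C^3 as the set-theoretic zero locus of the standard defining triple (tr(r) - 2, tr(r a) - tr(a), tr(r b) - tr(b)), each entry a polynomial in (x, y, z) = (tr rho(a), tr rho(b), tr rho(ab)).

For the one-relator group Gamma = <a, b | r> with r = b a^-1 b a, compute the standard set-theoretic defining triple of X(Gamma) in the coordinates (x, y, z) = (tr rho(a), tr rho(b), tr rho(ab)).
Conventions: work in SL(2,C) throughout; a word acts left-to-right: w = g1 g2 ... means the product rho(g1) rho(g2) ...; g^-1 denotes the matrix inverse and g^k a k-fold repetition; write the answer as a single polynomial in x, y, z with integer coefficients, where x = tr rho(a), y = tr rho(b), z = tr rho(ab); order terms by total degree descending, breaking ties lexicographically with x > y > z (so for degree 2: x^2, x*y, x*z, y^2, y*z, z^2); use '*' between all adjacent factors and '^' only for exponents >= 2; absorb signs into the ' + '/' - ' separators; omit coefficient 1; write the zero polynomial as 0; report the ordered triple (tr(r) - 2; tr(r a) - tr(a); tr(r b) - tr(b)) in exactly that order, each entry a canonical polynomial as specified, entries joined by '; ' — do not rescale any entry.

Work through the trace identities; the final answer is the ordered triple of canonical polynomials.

x*y*z - x^2 - z^2; x^2*y*z - x^3 - x*y^2 - x*z^2 + y*z + 2*x; x*y^2*z - x^2*y - y*z^2

next, tr(b a b) = tr(b) * tr(a b) - tr(a)  (reduce the b square) = y*z - x
and tr(b a b a) = tr(b a) * tr(b a) - tr(1)  (split on b) = z^2 - 2
tr(b a^-1 b a) = tr(b a b) * tr(a) - tr(b a b a)  (eliminate a^-1) = x*y*z - x^2 - z^2 + 2
and tr(a^2 b) = tr(a) * tr(b a) - tr(b)  (reduce the a square) = x*z - y
next, tr(a^2) = tr(a) * tr(a) - tr(1)  (reduce the a square) = x^2 - 2
tr(b a^2 b) = tr(b) * tr(a^2 b) - tr(a^2)  (reduce the b square) = x*y*z - x^2 - y^2 + 2
tr(b a^2 b a) = tr(a) * tr(b a b a) - tr(b a b)  (reduce the a square) = x*z^2 - y*z - x
next, tr(b a^-1 b a^2) = tr(b a^2 b) * tr(a) - tr(b a^2 b a)  (eliminate a^-1) = x^2*y*z - x^3 - x*y^2 - x*z^2 + y*z + 3*x
next, tr(b a b^2) = tr(b) * tr(b a b) - tr(b a)  (reduce the b square) = y^2*z - x*y - z
next, tr(b a b^2 a) = tr(b) * tr(a b a b) - tr(a b a)  (reduce the b square) = y*z^2 - x*z - y
next, tr(b a^-1 b a b) = tr(b a b^2) * tr(a) - tr(b a b^2 a)  (eliminate a^-1) = x*y^2*z - x^2*y - y*z^2 + y
assemble the triple (tr(r) - 2; tr(r a) - x; tr(r b) - y)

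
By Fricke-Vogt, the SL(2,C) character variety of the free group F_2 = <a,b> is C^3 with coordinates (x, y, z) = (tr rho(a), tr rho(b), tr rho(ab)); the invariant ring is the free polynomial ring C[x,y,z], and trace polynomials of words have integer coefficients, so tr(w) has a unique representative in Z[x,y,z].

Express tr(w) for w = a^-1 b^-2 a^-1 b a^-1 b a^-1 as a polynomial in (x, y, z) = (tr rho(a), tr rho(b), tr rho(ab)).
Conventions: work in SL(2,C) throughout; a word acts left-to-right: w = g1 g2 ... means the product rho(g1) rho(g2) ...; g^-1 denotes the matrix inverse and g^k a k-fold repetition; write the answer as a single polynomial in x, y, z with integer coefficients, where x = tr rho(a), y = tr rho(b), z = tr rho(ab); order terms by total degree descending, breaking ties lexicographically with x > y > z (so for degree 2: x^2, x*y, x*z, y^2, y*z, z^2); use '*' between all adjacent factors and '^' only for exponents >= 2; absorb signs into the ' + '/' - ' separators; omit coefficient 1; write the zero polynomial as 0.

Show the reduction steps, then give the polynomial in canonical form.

x^3*y^3*z - x^4*y^2 - x^2*y^4 - 2*x^2*y^2*z^2 + 2*x^3*y*z + x*y^3*z + x*y*z^3 + 3*x^2*y^2 - x^2*z^2 - 5*x*y*z + x^2 + y^2 + z^2 - 2

trace(b a^-1) = trace(b) trace(a) - trace(b a)  (eliminate a^-1) = x*y - z
trace(a^-1 b a^-1) = trace(b a^-1) trace(a) - trace(b)  (eliminate a^-1) = x^2*y - x*z - y
trace(b^2) = trace(b) trace(b) - trace(1)  (reduce the b square) = y^2 - 2
trace(b^2 a) = trace(b) trace(a b) - trace(a)  (reduce the b square) = y*z - x
trace(b a^-1 b) = trace(b^2) trace(a) - trace(b^2 a)  (eliminate a^-1) = x*y^2 - y*z - x
trace(b a b a) = trace(b a) trace(b a) - trace(1)  (split on b) = z^2 - 2
trace(b a^-1 b a) = trace(b a b) trace(a) - trace(b a b a)  (eliminate a^-1) = x*y*z - x^2 - z^2 + 2
trace(a^-1 b a^-1 b) = trace(b a^-1 b) trace(a) - trace(b a^-1 b a)  (eliminate a^-1) = x^2*y^2 - 2*x*y*z + z^2 - 2
trace(b^-1 a^-1 b a^-1) = trace(a^-1 b a^-1) trace(b) - trace(a^-1 b a^-1 b)  (eliminate b^-1) = x*y*z - y^2 - z^2 + 2
trace(a^-1 b a^-2 b^-1) = trace(b^-1 a^-1 b a^-1) trace(a) - trace(b^-1 a^-1 b)  (eliminate a^-1) = x^2*y*z - x*y^2 - x*z^2 + x
trace(a b^2 a) = trace(a) trace(b^2 a) - trace(b^2)  (reduce the a square) = x*y*z - x^2 - y^2 + 2
trace(a b a) = trace(a) trace(b a) - trace(b)  (reduce the a square) = x*z - y
trace(a b^2 a b) = trace(b) trace(a b a b) - trace(a b a)  (reduce the b square) = y*z^2 - x*z - y
trace(b^-1 a b^2 a) = trace(a b^2 a) trace(b) - trace(a b^2 a b)  (eliminate b^-1) = x*y^2*z - x^2*y - y^3 - y*z^2 + x*z + 3*y
trace(a b^2 a^-1 b^-1) = trace(b^-1 a b^2) trace(a) - trace(b^-1 a b^2 a)  (eliminate a^-1) = -x*y^2*z + x^2*y + y^3 + y*z^2 - 3*y
trace(b^-2 a b^2 a^-1) = trace(a b^2 a^-1 b^-1) trace(b) - trace(a b^2 a^-1)  (eliminate b^-1) = -x*y^3*z + x^2*y^2 + y^4 + y^2*z^2 - 4*y^2 + 2
trace(b a^-2 b^-2 a b) = trace(b^-2 a b^2 a^-1) trace(a) - trace(b^-2 a b^2)  (eliminate a^-1) = -x^2*y^3*z + x^3*y^2 + x*y^4 + x*y^2*z^2 - 4*x*y^2 + x
trace(b a b a b a) = trace(a b a b) trace(a b) - trace(b a)  (split on a) = z^3 - 3*z
trace(a b a b a^-1 b) = trace(b a b a b) trace(a) - trace(b a b a b a)  (eliminate a^-1) = x*y*z^2 - x^2*z - z^3 - x*y + 3*z
trace(a^-1 b^-1 a b a b) = trace(a b a b a^-1) trace(b) - trace(a b a b a^-1 b)  (eliminate b^-1) = -x*y*z^2 + x^2*z + y^2*z + z^3 - 3*z
trace(a b a b a^-2 b^-1) = trace(a^-1 b^-1 a b a b) trace(a) - trace(a^-1 b^-1 a b a b a)  (eliminate a^-1) = -x^2*y*z^2 + x^3*z + x*y^2*z + x*z^3 - 4*x*z + y
trace(b a^-2 b^-2 a b a) = trace(a b a b a^-2 b^-1) trace(b) - trace(a b a b a^-2)  (eliminate b^-1) = -x^2*y^2*z^2 + x^3*y*z + x*y^3*z + x*y*z^3 - 5*x*y*z + x^2 + y^2 + z^2 - 2
trace(b a^-1 b a^-2 b^-2 a) = trace(b a^-2 b^-2 a b) trace(a) - trace(b a^-2 b^-2 a b a)  (eliminate a^-1) = -x^3*y^3*z + x^4*y^2 + x^2*y^4 + 2*x^2*y^2*z^2 - x^3*y*z - x*y^3*z - x*y*z^3 - 4*x^2*y^2 + 5*x*y*z - y^2 - z^2 + 2
trace(a^-1 b^-2 a^-1 b a^-1 b a^-1) = trace(b a^-1 b a^-2 b^-2) trace(a) - trace(b a^-1 b a^-2 b^-2 a)  (eliminate a^-1) = x^3*y^3*z - x^4*y^2 - x^2*y^4 - 2*x^2*y^2*z^2 + 2*x^3*y*z + x*y^3*z + x*y*z^3 + 3*x^2*y^2 - x^2*z^2 - 5*x*y*z + x^2 + y^2 + z^2 - 2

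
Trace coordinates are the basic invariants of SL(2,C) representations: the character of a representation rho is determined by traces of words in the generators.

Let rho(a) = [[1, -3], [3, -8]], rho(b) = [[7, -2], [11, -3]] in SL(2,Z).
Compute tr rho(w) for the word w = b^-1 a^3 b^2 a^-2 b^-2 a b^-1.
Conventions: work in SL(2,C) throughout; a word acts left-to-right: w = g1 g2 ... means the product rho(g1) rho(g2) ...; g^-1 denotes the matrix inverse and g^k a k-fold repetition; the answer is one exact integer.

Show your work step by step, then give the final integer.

-38851855

rho(b^-1) = [[-3, 2], [-11, 7]]
... * rho(a) = [[1, -3], [3, -8]]  ->  [[3, -7], [10, -23]]
... * rho(a) = [[1, -3], [3, -8]]  ->  [[-18, 47], [-59, 154]]
... * rho(a) = [[1, -3], [3, -8]]  ->  [[123, -322], [403, -1055]]
... * rho(b) = [[7, -2], [11, -3]]  ->  [[-2681, 720], [-8784, 2359]]
... * rho(b) = [[7, -2], [11, -3]]  ->  [[-10847, 3202], [-35539, 10491]]
... * rho(a^-1) = [[-8, 3], [-3, 1]]  ->  [[77170, -29339], [252839, -96126]]
... * rho(a^-1) = [[-8, 3], [-3, 1]]  ->  [[-529343, 202171], [-1734334, 662391]]
... * rho(b^-1) = [[-3, 2], [-11, 7]]  ->  [[-635852, 356511], [-2083299, 1168069]]
... * rho(b^-1) = [[-3, 2], [-11, 7]]  ->  [[-2014065, 1223873], [-6598862, 4009885]]
... * rho(a) = [[1, -3], [3, -8]]  ->  [[1657554, -3748789], [5430793, -12282494]]
... * rho(b^-1) = [[-3, 2], [-11, 7]]  ->  [[36264017, -22926415], [118815055, -75115872]]
tr = 36264017 + -75115872 = -38851855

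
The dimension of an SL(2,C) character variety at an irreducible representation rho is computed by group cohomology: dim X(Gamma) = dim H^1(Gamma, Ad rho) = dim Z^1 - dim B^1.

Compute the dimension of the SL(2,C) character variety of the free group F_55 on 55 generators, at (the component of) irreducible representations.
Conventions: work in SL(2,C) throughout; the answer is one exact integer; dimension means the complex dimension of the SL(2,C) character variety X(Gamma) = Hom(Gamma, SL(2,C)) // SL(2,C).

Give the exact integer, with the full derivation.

The free group F_55: 55 generators, no relators.
So Z^1 = (sl_2)^55 in full: dim Z^1 = 165.
At an irreducible rho the centralizer of the image in sl_2 is 0, so the coboundary map sl_2 -> Z^1 is injective: dim B^1 = 3.
dim H^1 = 165 - 3 = 162, which is dim X.

162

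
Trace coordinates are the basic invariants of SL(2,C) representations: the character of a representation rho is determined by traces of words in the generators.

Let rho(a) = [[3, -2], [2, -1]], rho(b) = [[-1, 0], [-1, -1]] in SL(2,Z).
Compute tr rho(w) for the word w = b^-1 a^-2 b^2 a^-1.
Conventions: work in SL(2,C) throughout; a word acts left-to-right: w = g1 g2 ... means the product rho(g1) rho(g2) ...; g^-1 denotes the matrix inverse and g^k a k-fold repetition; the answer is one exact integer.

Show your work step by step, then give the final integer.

rho(b^-1) = [[-1, 0], [1, -1]]
... * rho(a^-1) = [[-1, 2], [-2, 3]]  ->  [[1, -2], [1, -1]]
... * rho(a^-1) = [[-1, 2], [-2, 3]]  ->  [[3, -4], [1, -1]]
... * rho(b) = [[-1, 0], [-1, -1]]  ->  [[1, 4], [0, 1]]
... * rho(b) = [[-1, 0], [-1, -1]]  ->  [[-5, -4], [-1, -1]]
... * rho(a^-1) = [[-1, 2], [-2, 3]]  ->  [[13, -22], [3, -5]]
tr = 13 + -5 = 8

8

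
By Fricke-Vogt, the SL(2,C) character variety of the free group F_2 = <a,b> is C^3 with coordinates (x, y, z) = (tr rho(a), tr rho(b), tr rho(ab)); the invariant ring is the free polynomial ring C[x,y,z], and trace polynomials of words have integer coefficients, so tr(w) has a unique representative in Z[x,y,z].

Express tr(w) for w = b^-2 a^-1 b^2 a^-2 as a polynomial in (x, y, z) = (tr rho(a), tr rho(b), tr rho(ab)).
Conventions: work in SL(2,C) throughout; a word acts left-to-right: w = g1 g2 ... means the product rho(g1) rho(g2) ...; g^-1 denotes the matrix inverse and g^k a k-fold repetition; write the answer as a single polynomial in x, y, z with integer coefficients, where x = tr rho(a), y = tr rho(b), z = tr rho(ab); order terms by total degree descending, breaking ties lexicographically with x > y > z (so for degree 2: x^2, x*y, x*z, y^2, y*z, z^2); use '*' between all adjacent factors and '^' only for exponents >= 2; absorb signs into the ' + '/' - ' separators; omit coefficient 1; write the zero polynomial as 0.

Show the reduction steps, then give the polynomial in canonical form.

apply: trace(a^-1) = trace(a) = x
trace(b^2) = trace(b)*trace(b) - trace(1) = y^2 - 2
trace(a b^2) = trace(b)*trace(a b) - trace(a) = y*z - x
apply: trace(b^2 a b) = trace(b)*trace(a b^2) - trace(a b) = y^2*z - x*y - z
use: trace(a b a b) = trace(b a)*trace(b a) - trace(1)   [split at repeated b] = z^2 - 2
apply: trace(a b a) = trace(a)*trace(b a) - trace(b) = x*z - y
apply: trace(b^2 a b a) = trace(b)*trace(a b a b) - trace(a b a) = y*z^2 - x*z - y
trace(a^-1 b^2 a b) = trace(b^2 a b)*trace(a) - trace(b^2 a b a) = x*y^2*z - x^2*y - y*z^2 + y
use: trace(a^-1 b^2 a b^-1) = trace(a^-1 b^2 a)*trace(b) - trace(a^-1 b^2 a b) = -x*y^2*z + x^2*y + y^3 + y*z^2 - 3*y
trace(b^-2 a^-1 b^2 a) = trace(a^-1 b^2 a b^-1)*trace(b) - trace(a^-1 b^2 a) = -x*y^3*z + x^2*y^2 + y^4 + y^2*z^2 - 4*y^2 + 2
apply: trace(a^-1 b^-2 a^-1 b^2) = trace(b^-2 a^-1 b^2)*trace(a) - trace(b^-2 a^-1 b^2 a) = x*y^3*z - x^2*y^2 - y^4 - y^2*z^2 + x^2 + 4*y^2 - 2
trace(b^-2 a^-1 b^2 a^-2) = trace(a^-1 b^-2 a^-1 b^2)*trace(a) - trace(a^-1 b^-2 a^-1 b^2 a) = x^2*y^3*z - x^3*y^2 - x*y^4 - x*y^2*z^2 + x^3 + 4*x*y^2 - 3*x

x^2*y^3*z - x^3*y^2 - x*y^4 - x*y^2*z^2 + x^3 + 4*x*y^2 - 3*x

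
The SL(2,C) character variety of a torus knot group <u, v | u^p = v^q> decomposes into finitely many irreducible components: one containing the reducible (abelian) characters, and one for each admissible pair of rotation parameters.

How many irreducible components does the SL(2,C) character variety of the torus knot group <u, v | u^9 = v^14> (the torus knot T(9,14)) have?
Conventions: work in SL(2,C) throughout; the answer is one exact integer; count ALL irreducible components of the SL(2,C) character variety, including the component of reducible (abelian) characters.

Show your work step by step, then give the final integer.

53

In the torus knot group T(9,14), u^9 = v^14 is central, so an irreducible representation sends it to +I or -I (Schur).
This locks tr(u) to 2*cos(pi*alpha/9), alpha in 1..8, and tr(v) to 2*cos(pi*beta/14), beta in 1..13, on each component of irreducible characters.
The two central values (-1)^alpha I and (-1)^beta I must be the same matrix, so alpha and beta share a parity.
Enumerate parity-matched pairs: 4*7 odd-odd plus 4*6 even-even gives 52.
Total: 52 irreducible-character components + 1 reducible (abelian) component = 53.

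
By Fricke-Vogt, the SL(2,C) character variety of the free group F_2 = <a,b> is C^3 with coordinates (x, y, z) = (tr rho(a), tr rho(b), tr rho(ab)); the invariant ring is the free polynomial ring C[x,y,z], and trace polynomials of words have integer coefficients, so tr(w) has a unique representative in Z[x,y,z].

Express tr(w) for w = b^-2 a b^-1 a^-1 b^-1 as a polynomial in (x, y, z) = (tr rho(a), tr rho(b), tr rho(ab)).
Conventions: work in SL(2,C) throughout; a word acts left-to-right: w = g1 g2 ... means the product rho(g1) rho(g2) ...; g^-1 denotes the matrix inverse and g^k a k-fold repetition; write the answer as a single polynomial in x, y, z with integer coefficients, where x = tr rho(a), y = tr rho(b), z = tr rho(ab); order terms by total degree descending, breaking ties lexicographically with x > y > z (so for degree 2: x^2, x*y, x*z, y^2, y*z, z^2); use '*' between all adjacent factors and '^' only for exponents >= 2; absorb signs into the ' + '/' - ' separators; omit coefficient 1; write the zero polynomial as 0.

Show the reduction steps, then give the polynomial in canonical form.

x*y^3*z - x^2*y^2 - y^2*z^2 - x*y*z + x^2 + y^2 + z^2 - 2

trace(a b^-1) = trace(a) * trace(b) - trace(a b)  (eliminate b^-1) = x*y - z
so trace(a b^-2) = trace(a b^-1) * trace(b) - trace(a)  (eliminate b^-1) = x*y^2 - y*z - x
trace(b^-2 a b^-1) = trace(a b^-2) * trace(b) - trace(a b^-1)  (eliminate b^-1) = x*y^3 - y^2*z - 2*x*y + z
trace(a^2) = trace(a) * trace(a) - trace(1)  (reduce the a square) = x^2 - 2
so trace(a^2 b) = trace(a) * trace(b a) - trace(b)  (reduce the a square) = x*z - y
so trace(a b^-1 a) = trace(a^2) * trace(b) - trace(a^2 b)  (eliminate b^-1) = x^2*y - x*z - y
trace(a b a b) = trace(b a) * trace(b a) - trace(1)  (split on b) = z^2 - 2
trace(a b^-1 a b) = trace(a b a) * trace(b) - trace(a b a b)  (eliminate b^-1) = x*y*z - y^2 - z^2 + 2
trace(a b^-1 a b^-1) = trace(a b^-1 a) * trace(b) - trace(a b^-1 a b)  (eliminate b^-1) = x^2*y^2 - 2*x*y*z + z^2 - 2
trace(b^-2 a b^-1 a) = trace(a b^-1 a b^-1) * trace(b) - trace(a b^-1 a)  (eliminate b^-1) = x^2*y^3 - 2*x*y^2*z - x^2*y + y*z^2 + x*z - y
so trace(a b^-1 a^-1 b^-2) = trace(b^-2 a b^-1) * trace(a) - trace(b^-2 a b^-1 a)  (eliminate a^-1) = x*y^2*z - x^2*y - y*z^2 + y
so trace(b a b) = trace(b) * trace(a b) - trace(a)  (reduce the b square) = y*z - x
trace(a b a^-1 b) = trace(b a b) * trace(a) - trace(b a b a)  (eliminate a^-1) = x*y*z - x^2 - z^2 + 2
reduce: trace(a^-1 b^-1 a b) = trace(a b a^-1) * trace(b) - trace(a b a^-1 b)  (eliminate b^-1) = -x*y*z + x^2 + y^2 + z^2 - 2
reduce: trace(a b^-1 a^-1 b^-1) = trace(a^-1 b^-1 a) * trace(b) - trace(a^-1 b^-1 a b)  (eliminate b^-1) = x*y*z - x^2 - z^2 + 2
so trace(b^-2 a b^-1 a^-1 b^-1) = trace(a b^-1 a^-1 b^-2) * trace(b) - trace(a b^-1 a^-1 b^-1)  (eliminate b^-1) = x*y^3*z - x^2*y^2 - y^2*z^2 - x*y*z + x^2 + y^2 + z^2 - 2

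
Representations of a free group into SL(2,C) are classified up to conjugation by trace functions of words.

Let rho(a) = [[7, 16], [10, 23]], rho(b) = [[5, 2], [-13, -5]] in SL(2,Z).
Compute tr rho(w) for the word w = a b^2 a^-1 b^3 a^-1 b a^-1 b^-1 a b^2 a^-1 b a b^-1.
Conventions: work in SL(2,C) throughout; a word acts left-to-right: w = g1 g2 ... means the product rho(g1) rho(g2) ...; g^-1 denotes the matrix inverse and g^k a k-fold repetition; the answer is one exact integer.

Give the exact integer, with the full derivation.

rho(a) = [[7, 16], [10, 23]]
... * rho(b) = [[5, 2], [-13, -5]]  ->  [[-173, -66], [-249, -95]]
... * rho(b) = [[5, 2], [-13, -5]]  ->  [[-7, -16], [-10, -23]]
... * rho(a^-1) = [[23, -16], [-10, 7]]  ->  [[-1, 0], [0, -1]]
... * rho(b) = [[5, 2], [-13, -5]]  ->  [[-5, -2], [13, 5]]
... * rho(b) = [[5, 2], [-13, -5]]  ->  [[1, 0], [0, 1]]
... * rho(b) = [[5, 2], [-13, -5]]  ->  [[5, 2], [-13, -5]]
... * rho(a^-1) = [[23, -16], [-10, 7]]  ->  [[95, -66], [-249, 173]]
... * rho(b) = [[5, 2], [-13, -5]]  ->  [[1333, 520], [-3494, -1363]]
... * rho(a^-1) = [[23, -16], [-10, 7]]  ->  [[25459, -17688], [-66732, 46363]]
... * rho(b^-1) = [[-5, -2], [13, 5]]  ->  [[-357239, -139358], [936379, 365279]]
... * rho(a) = [[7, 16], [10, 23]]  ->  [[-3894253, -8921058], [10207443, 23383481]]
... * rho(b) = [[5, 2], [-13, -5]]  ->  [[96502489, 36816784], [-252948038, -96502519]]
... * rho(b) = [[5, 2], [-13, -5]]  ->  [[3894253, 8921058], [-10207443, -23383481]]
... * rho(a^-1) = [[23, -16], [-10, 7]]  ->  [[357239, 139358], [-936379, -365279]]
... * rho(b) = [[5, 2], [-13, -5]]  ->  [[-25459, 17688], [66732, -46363]]
... * rho(a) = [[7, 16], [10, 23]]  ->  [[-1333, -520], [3494, 1363]]
... * rho(b^-1) = [[-5, -2], [13, 5]]  ->  [[-95, 66], [249, -173]]
tr = -95 + -173 = -268

-268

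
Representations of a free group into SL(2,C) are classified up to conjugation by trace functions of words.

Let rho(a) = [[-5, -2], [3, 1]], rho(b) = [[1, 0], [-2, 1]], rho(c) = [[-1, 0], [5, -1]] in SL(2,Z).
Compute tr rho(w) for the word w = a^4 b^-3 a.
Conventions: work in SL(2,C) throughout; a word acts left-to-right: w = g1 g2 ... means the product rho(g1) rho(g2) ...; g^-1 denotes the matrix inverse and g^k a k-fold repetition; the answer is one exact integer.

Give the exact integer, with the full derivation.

-3232

rho(a) = [[-5, -2], [3, 1]]
... * rho(a) = [[-5, -2], [3, 1]]  ->  [[19, 8], [-12, -5]]
... * rho(a) = [[-5, -2], [3, 1]]  ->  [[-71, -30], [45, 19]]
... * rho(a) = [[-5, -2], [3, 1]]  ->  [[265, 112], [-168, -71]]
... * rho(b^-1) = [[1, 0], [2, 1]]  ->  [[489, 112], [-310, -71]]
... * rho(b^-1) = [[1, 0], [2, 1]]  ->  [[713, 112], [-452, -71]]
... * rho(b^-1) = [[1, 0], [2, 1]]  ->  [[937, 112], [-594, -71]]
... * rho(a) = [[-5, -2], [3, 1]]  ->  [[-4349, -1762], [2757, 1117]]
tr = -4349 + 1117 = -3232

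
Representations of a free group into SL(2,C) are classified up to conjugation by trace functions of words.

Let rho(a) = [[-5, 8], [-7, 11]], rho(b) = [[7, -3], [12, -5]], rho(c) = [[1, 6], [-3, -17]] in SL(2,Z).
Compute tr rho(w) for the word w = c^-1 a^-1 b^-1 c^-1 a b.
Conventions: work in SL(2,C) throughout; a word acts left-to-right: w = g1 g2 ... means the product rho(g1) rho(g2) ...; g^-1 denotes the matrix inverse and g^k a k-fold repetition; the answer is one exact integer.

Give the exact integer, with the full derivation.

rho(c^-1) = [[-17, -6], [3, 1]]
... * rho(a^-1) = [[11, -8], [7, -5]]  ->  [[-229, 166], [40, -29]]
... * rho(b^-1) = [[-5, 3], [-12, 7]]  ->  [[-847, 475], [148, -83]]
... * rho(c^-1) = [[-17, -6], [3, 1]]  ->  [[15824, 5557], [-2765, -971]]
... * rho(a) = [[-5, 8], [-7, 11]]  ->  [[-118019, 187719], [20622, -32801]]
... * rho(b) = [[7, -3], [12, -5]]  ->  [[1426495, -584538], [-249258, 102139]]
tr = 1426495 + 102139 = 1528634

1528634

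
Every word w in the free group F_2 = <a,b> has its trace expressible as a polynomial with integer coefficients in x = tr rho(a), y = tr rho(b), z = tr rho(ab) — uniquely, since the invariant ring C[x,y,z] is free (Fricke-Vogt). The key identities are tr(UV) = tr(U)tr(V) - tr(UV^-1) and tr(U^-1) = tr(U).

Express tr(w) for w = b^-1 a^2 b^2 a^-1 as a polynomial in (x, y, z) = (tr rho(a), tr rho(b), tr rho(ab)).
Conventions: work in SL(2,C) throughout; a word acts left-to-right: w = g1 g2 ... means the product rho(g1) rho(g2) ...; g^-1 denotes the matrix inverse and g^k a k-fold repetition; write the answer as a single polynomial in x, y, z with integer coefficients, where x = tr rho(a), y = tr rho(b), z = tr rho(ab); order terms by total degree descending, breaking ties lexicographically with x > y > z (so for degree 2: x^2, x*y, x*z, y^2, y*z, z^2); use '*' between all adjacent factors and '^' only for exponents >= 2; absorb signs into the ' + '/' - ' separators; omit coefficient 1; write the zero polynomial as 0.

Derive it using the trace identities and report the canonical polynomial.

-x^2*y^2*z + x^3*y + x*y^3 + x*y*z^2 - 4*x*y + z

use: tr(a b^2) = tr(b) * tr(a b) - tr(a)  (reduce the b square) = y*z - x
apply: tr(b^3 a) = tr(b) * tr(b a b) - tr(b a)  (reduce the b square) = y^2*z - x*y - z
tr(b^2) = tr(b) * tr(b) - tr(1)  (reduce the b square) = y^2 - 2
tr(b^3) = tr(b) * tr(b^2) - tr(b)  (reduce the b square) = y^3 - 3*y
use: tr(b a^2 b^2) = tr(a) * tr(b^3 a) - tr(b^3)  (reduce the a square) = x*y^2*z - x^2*y - y^3 - x*z + 3*y
tr(a b a b) = tr(b a) * tr(b a) - tr(1)  (split on b) = z^2 - 2
tr(a b a) = tr(a) * tr(b a) - tr(b)  (reduce the a square) = x*z - y
tr(b^2 a b a) = tr(b) * tr(a b a b) - tr(a b a)  (reduce the b square) = y*z^2 - x*z - y
tr(b a^2 b^2 a) = tr(a) * tr(b^2 a b a) - tr(b^2 a b)  (reduce the a square) = x*y*z^2 - x^2*z - y^2*z + z
tr(a^2 b^2 a^-1 b) = tr(b a^2 b^2) * tr(a) - tr(b a^2 b^2 a)  (eliminate a^-1) = x^2*y^2*z - x^3*y - x*y^3 - x*y*z^2 + y^2*z + 3*x*y - z
use: tr(b^-1 a^2 b^2 a^-1) = tr(a^2 b^2 a^-1) * tr(b) - tr(a^2 b^2 a^-1 b)  (eliminate b^-1) = -x^2*y^2*z + x^3*y + x*y^3 + x*y*z^2 - 4*x*y + z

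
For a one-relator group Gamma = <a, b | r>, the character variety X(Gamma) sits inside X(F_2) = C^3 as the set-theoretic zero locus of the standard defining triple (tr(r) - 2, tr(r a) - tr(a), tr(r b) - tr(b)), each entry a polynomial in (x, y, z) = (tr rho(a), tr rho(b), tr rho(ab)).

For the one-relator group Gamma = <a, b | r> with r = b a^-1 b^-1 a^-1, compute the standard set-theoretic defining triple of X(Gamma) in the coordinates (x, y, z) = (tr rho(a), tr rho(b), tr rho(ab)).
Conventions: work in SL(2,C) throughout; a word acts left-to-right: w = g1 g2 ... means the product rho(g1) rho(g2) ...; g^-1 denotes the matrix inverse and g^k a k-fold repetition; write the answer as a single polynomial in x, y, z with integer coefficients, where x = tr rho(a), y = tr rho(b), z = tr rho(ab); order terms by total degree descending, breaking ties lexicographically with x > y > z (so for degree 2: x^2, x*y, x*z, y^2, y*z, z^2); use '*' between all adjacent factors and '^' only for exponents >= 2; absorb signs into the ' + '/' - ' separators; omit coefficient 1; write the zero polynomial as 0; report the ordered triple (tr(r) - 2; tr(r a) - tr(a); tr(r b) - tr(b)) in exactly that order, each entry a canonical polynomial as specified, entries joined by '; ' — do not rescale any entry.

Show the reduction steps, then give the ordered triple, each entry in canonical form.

trace(a^-1 b) = trace(b) * trace(a) - trace(b a)  (eliminate a^-1) = x*y - z
trace(a^-1 b a^-1) = trace(a^-1 b) * trace(a) - trace(a^-1 b a)  (eliminate a^-1) = x^2*y - x*z - y
so trace(b^2) = trace(b) * trace(b) - trace(1)  (reduce the b square) = y^2 - 2
reduce: trace(b^2 a) = trace(b) * trace(a b) - trace(a)  (reduce the b square) = y*z - x
so trace(b a^-1 b) = trace(b^2) * trace(a) - trace(b^2 a)  (eliminate a^-1) = x*y^2 - y*z - x
trace(b a b a) = trace(a b) * trace(a b) - trace(1)  (split on a) = z^2 - 2
trace(b a^-1 b a) = trace(b a b) * trace(a) - trace(b a b a)  (eliminate a^-1) = x*y*z - x^2 - z^2 + 2
reduce: trace(a^-1 b a^-1 b) = trace(b a^-1 b) * trace(a) - trace(b a^-1 b a)  (eliminate a^-1) = x^2*y^2 - 2*x*y*z + z^2 - 2
trace(b a^-1 b^-1 a^-1) = trace(a^-1 b a^-1) * trace(b) - trace(a^-1 b a^-1 b)  (eliminate b^-1) = x*y*z - y^2 - z^2 + 2
trace(a^2 b) = trace(a) * trace(b a) - trace(b) = x*z - y
trace(a^2) = trace(a) * trace(a) - trace(1) = x^2 - 2
trace(a b^2 a) = trace(b) * trace(a^2 b) - trace(a^2) = x*y*z - x^2 - y^2 + 2
reduce: trace(a b^2 a b) = trace(b) * trace(a b a b) - trace(a b a) = y*z^2 - x*z - y
reduce: trace(b^-1 a b^2 a) = trace(a b^2 a) * trace(b) - trace(a b^2 a b) = x*y^2*z - x^2*y - y^3 - y*z^2 + x*z + 3*y
so trace(b^2 a^-1 b^-1 a) = trace(b^-1 a b^2) * trace(a) - trace(b^-1 a b^2 a) = -x*y^2*z + x^2*y + y^3 + y*z^2 - 3*y
trace(b a^-1 b^-1 a^-1 b) = trace(b^2 a^-1 b^-1) * trace(a) - trace(b^2 a^-1 b^-1 a) = x*y^2*z - y^3 - y*z^2 - x*z + 3*y
assemble the triple (trace(r) - 2; trace(r a) - x; trace(r b) - y)

x*y*z - y^2 - z^2; 0; x*y^2*z - y^3 - y*z^2 - x*z + 2*y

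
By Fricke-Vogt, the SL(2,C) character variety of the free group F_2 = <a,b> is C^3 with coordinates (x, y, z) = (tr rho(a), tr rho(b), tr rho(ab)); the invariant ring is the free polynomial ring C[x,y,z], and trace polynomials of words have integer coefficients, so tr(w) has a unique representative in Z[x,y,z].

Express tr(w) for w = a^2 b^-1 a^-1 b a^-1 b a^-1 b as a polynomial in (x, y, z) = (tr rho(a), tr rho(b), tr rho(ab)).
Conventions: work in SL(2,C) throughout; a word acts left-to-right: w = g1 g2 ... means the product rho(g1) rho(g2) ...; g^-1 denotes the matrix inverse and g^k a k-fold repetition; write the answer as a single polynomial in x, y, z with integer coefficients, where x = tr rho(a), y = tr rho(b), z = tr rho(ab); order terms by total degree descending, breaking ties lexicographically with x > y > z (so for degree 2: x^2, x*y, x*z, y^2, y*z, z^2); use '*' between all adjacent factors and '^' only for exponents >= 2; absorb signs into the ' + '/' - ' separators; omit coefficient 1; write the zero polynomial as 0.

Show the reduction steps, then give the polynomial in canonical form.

trace(a b^2) = trace(b) * trace(a b) - trace(a) = y*z - x
trace(b a b^2) = trace(b) * trace(a b^2) - trace(a b) = y^2*z - x*y - z
trace(a b a b) = trace(a b) * trace(a b) - trace(1) = z^2 - 2
trace(a b a) = trace(a) * trace(b a) - trace(b) = x*z - y
trace(b a b^2 a) = trace(b) * trace(a b a b) - trace(a b a) = y*z^2 - x*z - y
trace(b a^-1 b a b) = trace(b a b^2) * trace(a) - trace(b a b^2 a) = x*y^2*z - x^2*y - y*z^2 + y
trace(b a b a b a) = trace(b a b a) * trace(b a) - trace(a b) = z^3 - 3*z
trace(b a^-1 b a b a) = trace(b a b a b) * trace(a) - trace(b a b a b a) = x*y*z^2 - x^2*z - z^3 - x*y + 3*z
trace(b a^-1 b a^-1 b a) = trace(b a^-1 b a b) * trace(a) - trace(b a^-1 b a b a) = x^2*y^2*z - x^3*y - 2*x*y*z^2 + x^2*z + z^3 + 2*x*y - 3*z
trace(b^2) = trace(b) * trace(b) - trace(1) = y^2 - 2
trace(b a^2 b) = trace(a) * trace(b^2 a) - trace(b^2) = x*y*z - x^2 - y^2 + 2
trace(b a^2 b^2) = trace(b) * trace(b a^2 b) - trace(b a^2) = x*y^2*z - x^2*y - y^3 - x*z + 3*y
trace(b^2 a^2 b^2) = trace(b) * trace(b a^2 b^2) - trace(b a^2 b) = x*y^3*z - x^2*y^2 - y^4 - 2*x*y*z + x^2 + 4*y^2 - 2
trace(a^2 b^2 a b) = trace(a) * trace(b^2 a b a) - trace(b^2 a b) = x*y*z^2 - x^2*z - y^2*z + z
trace(a^2 b^2 a) = trace(a) * trace(a b^2 a) - trace(a b^2) = x^2*y*z - x^3 - x*y^2 - y*z + 3*x
trace(b^2 a^2 b^2 a) = trace(b) * trace(a^2 b^2 a b) - trace(a^2 b^2 a) = x*y^2*z^2 - 2*x^2*y*z - y^3*z + x^3 + x*y^2 + 2*y*z - 3*x
trace(b a^-1 b^2 a^2 b) = trace(b^2 a^2 b^2) * trace(a) - trace(b^2 a^2 b^2 a) = x^2*y^3*z - x^3*y^2 - x*y^4 - x*y^2*z^2 + y^3*z + 3*x*y^2 - 2*y*z + x
trace(b a b^3 a) = trace(b) * trace(a b a b^2) - trace(a b a b) = y^2*z^2 - x*y*z - y^2 - z^2 + 2
trace(b a b^3) = trace(b) * trace(b^2 a b) - trace(b^2 a) = y^3*z - x*y^2 - 2*y*z + x
trace(b^2 a^2 b a b) = trace(a) * trace(b a b^3 a) - trace(b a b^3) = x*y^2*z^2 - x^2*y*z - y^3*z - x*z^2 + 2*y*z + x
trace(a b a b a) = trace(a) * trace(b a b a) - trace(b a b) = x*z^2 - y*z - x
trace(b a b a b^2 a) = trace(b) * trace(a b a b a b) - trace(a b a b a) = y*z^3 - x*z^2 - 2*y*z + x
trace(b^2 a^2 b a b a) = trace(a) * trace(b a b a b^2 a) - trace(b a b a b^2) = x*y*z^3 - x^2*z^2 - y^2*z^2 - x*y*z + x^2 + y^2 + z^2 - 2
trace(b a^-1 b^2 a^2 b a) = trace(b^2 a^2 b a b) * trace(a) - trace(b^2 a^2 b a b a) = x^2*y^2*z^2 - x^3*y*z - x*y^3*z - x*y*z^3 + y^2*z^2 + 3*x*y*z - y^2 - z^2 + 2
trace(b a^2 b a^-1 b a^-1 b) = trace(b a^-1 b^2 a^2 b) * trace(a) - trace(b a^-1 b^2 a^2 b a) = x^3*y^3*z - x^4*y^2 - x^2*y^4 - 2*x^2*y^2*z^2 + x^3*y*z + 2*x*y^3*z + x*y*z^3 + 3*x^2*y^2 - y^2*z^2 - 5*x*y*z + x^2 + y^2 + z^2 - 2
trace(b a b a^2 b^2) = trace(b) * trace(b a b a^2 b) - trace(b a b a^2) = x*y^2*z^2 - x^2*y*z - y^3*z - x*z^2 + 2*y*z + x
trace(a b a b a^2 b) = trace(a) * trace(b a b a b a) - trace(b a b a b) = x*z^3 - y*z^2 - 2*x*z + y
trace(a b a b a^2) = trace(a) * trace(a b a b a) - trace(a b a b) = x^2*z^2 - x*y*z - x^2 - z^2 + 2
trace(b a b a^2 b^2 a) = trace(b) * trace(a b a b a^2 b) - trace(a b a b a^2) = x*y*z^3 - x^2*z^2 - y^2*z^2 - x*y*z + x^2 + y^2 + z^2 - 2
trace(b a^-1 b a b a^2 b) = trace(b a b a^2 b^2) * trace(a) - trace(b a b a^2 b^2 a) = x^2*y^2*z^2 - x^3*y*z - x*y^3*z - x*y*z^3 + y^2*z^2 + 3*x*y*z - y^2 - z^2 + 2
trace(a b a^2 b a) = trace(a) * trace(b a^2 b a) - trace(b a^2 b) = x^2*z^2 - 2*x*y*z + y^2 - 2
trace(b a b a^2 b a b) = trace(b) * trace(a b a^2 b a b) - trace(a b a^2 b a) = x*y*z^3 - x^2*z^2 - y^2*z^2 + 2
trace(b a b a b a b a) = trace(a b) * trace(a b a b a b) - trace(a^-1 b^-1 a^-1 b^-1) = z^4 - 4*z^2 + 2
trace(b a b a^2 b a b a) = trace(a) * trace(b a b a b a b a) - trace(b a b a b a b) = x*z^4 - y*z^3 - 3*x*z^2 + 2*y*z + x
trace(b a^-1 b a b a^2 b a) = trace(b a b a^2 b a b) * trace(a) - trace(b a b a^2 b a b a) = x^2*y*z^3 - x^3*z^2 - x*y^2*z^2 - x*z^4 + y*z^3 + 3*x*z^2 - 2*y*z + x
trace(b a^2 b a^-1 b a^-1 b a) = trace(b a^-1 b a b a^2 b) * trace(a) - trace(b a^-1 b a b a^2 b a) = x^3*y^2*z^2 - x^4*y*z - x^2*y^3*z - 2*x^2*y*z^3 + x^3*z^2 + 2*x*y^2*z^2 + x*z^4 + 3*x^2*y*z - y*z^3 - x*y^2 - 4*x*z^2 + 2*y*z + x
trace(a^-1 b a^-1 b a^-1 b a^2 b) = trace(b a^2 b a^-1 b a^-1 b) * trace(a) - trace(b a^2 b a^-1 b a^-1 b a) = x^4*y^3*z - x^5*y^2 - x^3*y^4 - 3*x^3*y^2*z^2 + 2*x^4*y*z + 3*x^2*y^3*z + 3*x^2*y*z^3 + 3*x^3*y^2 - x^3*z^2 - 3*x*y^2*z^2 - x*z^4 - 8*x^2*y*z + y*z^3 + x^3 + 2*x*y^2 + 5*x*z^2 - 2*y*z - 3*x
trace(a^2 b^-1 a^-1 b a^-1 b a^-1 b) = trace(a^-1 b a^-1 b a^-1 b a^2) * trace(b) - trace(a^-1 b a^-1 b a^-1 b a^2 b) = -x^4*y^3*z + x^5*y^2 + x^3*y^4 + 3*x^3*y^2*z^2 - 2*x^4*y*z - 2*x^2*y^3*z - 3*x^2*y*z^3 - 4*x^3*y^2 + x^3*z^2 + x*y^2*z^2 + x*z^4 + 9*x^2*y*z - x^3 - 5*x*z^2 - y*z + 3*x

-x^4*y^3*z + x^5*y^2 + x^3*y^4 + 3*x^3*y^2*z^2 - 2*x^4*y*z - 2*x^2*y^3*z - 3*x^2*y*z^3 - 4*x^3*y^2 + x^3*z^2 + x*y^2*z^2 + x*z^4 + 9*x^2*y*z - x^3 - 5*x*z^2 - y*z + 3*x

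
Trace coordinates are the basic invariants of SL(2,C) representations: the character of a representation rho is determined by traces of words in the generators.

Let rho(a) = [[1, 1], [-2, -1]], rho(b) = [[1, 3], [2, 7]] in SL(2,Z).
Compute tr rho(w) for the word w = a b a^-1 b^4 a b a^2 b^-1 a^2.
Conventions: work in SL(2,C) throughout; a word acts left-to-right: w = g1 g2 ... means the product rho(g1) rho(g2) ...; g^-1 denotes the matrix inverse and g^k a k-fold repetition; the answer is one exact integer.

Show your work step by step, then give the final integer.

-39050

rho(a) = [[1, 1], [-2, -1]]
... * rho(b) = [[1, 3], [2, 7]]  ->  [[3, 10], [-4, -13]]
... * rho(a^-1) = [[-1, -1], [2, 1]]  ->  [[17, 7], [-22, -9]]
... * rho(b) = [[1, 3], [2, 7]]  ->  [[31, 100], [-40, -129]]
... * rho(b) = [[1, 3], [2, 7]]  ->  [[231, 793], [-298, -1023]]
... * rho(b) = [[1, 3], [2, 7]]  ->  [[1817, 6244], [-2344, -8055]]
... * rho(b) = [[1, 3], [2, 7]]  ->  [[14305, 49159], [-18454, -63417]]
... * rho(a) = [[1, 1], [-2, -1]]  ->  [[-84013, -34854], [108380, 44963]]
... * rho(b) = [[1, 3], [2, 7]]  ->  [[-153721, -496017], [198306, 639881]]
... * rho(a) = [[1, 1], [-2, -1]]  ->  [[838313, 342296], [-1081456, -441575]]
... * rho(a) = [[1, 1], [-2, -1]]  ->  [[153721, 496017], [-198306, -639881]]
... * rho(b^-1) = [[7, -3], [-2, 1]]  ->  [[84013, 34854], [-108380, -44963]]
... * rho(a) = [[1, 1], [-2, -1]]  ->  [[14305, 49159], [-18454, -63417]]
... * rho(a) = [[1, 1], [-2, -1]]  ->  [[-84013, -34854], [108380, 44963]]
tr = -84013 + 44963 = -39050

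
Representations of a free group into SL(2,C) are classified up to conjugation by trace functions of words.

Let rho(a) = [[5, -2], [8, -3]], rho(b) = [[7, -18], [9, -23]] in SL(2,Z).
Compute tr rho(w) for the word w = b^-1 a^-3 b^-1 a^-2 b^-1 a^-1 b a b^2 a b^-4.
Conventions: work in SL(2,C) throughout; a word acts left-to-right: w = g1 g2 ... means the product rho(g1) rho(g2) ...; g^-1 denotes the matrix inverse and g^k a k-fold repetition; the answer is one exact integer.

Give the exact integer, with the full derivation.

rho(b^-1) = [[-23, 18], [-9, 7]]
... * rho(a^-1) = [[-3, 2], [-8, 5]]  ->  [[-75, 44], [-29, 17]]
... * rho(a^-1) = [[-3, 2], [-8, 5]]  ->  [[-127, 70], [-49, 27]]
... * rho(a^-1) = [[-3, 2], [-8, 5]]  ->  [[-179, 96], [-69, 37]]
... * rho(b^-1) = [[-23, 18], [-9, 7]]  ->  [[3253, -2550], [1254, -983]]
... * rho(a^-1) = [[-3, 2], [-8, 5]]  ->  [[10641, -6244], [4102, -2407]]
... * rho(a^-1) = [[-3, 2], [-8, 5]]  ->  [[18029, -9938], [6950, -3831]]
... * rho(b^-1) = [[-23, 18], [-9, 7]]  ->  [[-325225, 254956], [-125371, 98283]]
... * rho(a^-1) = [[-3, 2], [-8, 5]]  ->  [[-1063973, 624330], [-410151, 240673]]
... * rho(b) = [[7, -18], [9, -23]]  ->  [[-1828841, 4791924], [-705000, 1847239]]
... * rho(a) = [[5, -2], [8, -3]]  ->  [[29191187, -10718090], [11252912, -4131717]]
... * rho(b) = [[7, -18], [9, -23]]  ->  [[107875499, -278925296], [41584931, -107522925]]
... * rho(b) = [[7, -18], [9, -23]]  ->  [[-1755199171, 4473522826], [-676611808, 1724498517]]
... * rho(a) = [[5, -2], [8, -3]]  ->  [[27012186753, -9910170136], [10412929096, -3820271935]]
... * rho(b^-1) = [[-23, 18], [-9, 7]]  ->  [[-532088764095, 416848170602], [-205114921793, 160690820183]]
... * rho(b^-1) = [[-23, 18], [-9, 7]]  ->  [[8486408038767, -6659660559496], [3271425819592, -2567232850993]]
... * rho(b^-1) = [[-23, 18], [-9, 7]]  ->  [[-135250439856177, 106137720781334], [-52137698191679, 40915034795705]]
... * rho(b^-1) = [[-23, 18], [-9, 7]]  ->  [[2155520629660065, -1691543871941848], [830931745247272, -652073323880287]]
tr = 2155520629660065 + -652073323880287 = 1503447305779778

1503447305779778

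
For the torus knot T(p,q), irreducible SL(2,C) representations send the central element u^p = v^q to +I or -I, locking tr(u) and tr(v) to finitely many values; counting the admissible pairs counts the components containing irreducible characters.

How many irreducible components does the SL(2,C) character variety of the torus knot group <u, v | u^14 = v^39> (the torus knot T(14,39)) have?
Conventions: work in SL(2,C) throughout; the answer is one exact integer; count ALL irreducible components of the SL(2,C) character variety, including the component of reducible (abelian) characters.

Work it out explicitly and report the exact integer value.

248

In the torus knot group T(14,39), u^14 = v^39 is central, so an irreducible representation sends it to +I or -I (Schur).
This locks tr(u) to 2*cos(pi*alpha/14), alpha in 1..13, and tr(v) to 2*cos(pi*beta/39), beta in 1..38, on each component of irreducible characters.
The two central values (-1)^alpha I and (-1)^beta I must be the same matrix, so alpha and beta share a parity.
Counting: 7 odd alphas x 19 odd betas + 6 even alphas x 19 even betas = 133 + 114 = 247.
components with irreducible characters: 247; plus the single component of reducible (abelian) characters: total 248.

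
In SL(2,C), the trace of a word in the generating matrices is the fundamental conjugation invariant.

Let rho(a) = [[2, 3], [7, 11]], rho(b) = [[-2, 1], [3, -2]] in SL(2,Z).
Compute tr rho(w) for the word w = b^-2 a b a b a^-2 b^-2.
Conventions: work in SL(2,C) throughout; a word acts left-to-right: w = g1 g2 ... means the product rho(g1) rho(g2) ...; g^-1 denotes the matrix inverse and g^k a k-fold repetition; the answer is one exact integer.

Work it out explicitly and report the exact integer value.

-1743491

rho(b^-1) = [[-2, -1], [-3, -2]]
... * rho(b^-1) = [[-2, -1], [-3, -2]]  ->  [[7, 4], [12, 7]]
... * rho(a) = [[2, 3], [7, 11]]  ->  [[42, 65], [73, 113]]
... * rho(b) = [[-2, 1], [3, -2]]  ->  [[111, -88], [193, -153]]
... * rho(a) = [[2, 3], [7, 11]]  ->  [[-394, -635], [-685, -1104]]
... * rho(b) = [[-2, 1], [3, -2]]  ->  [[-1117, 876], [-1942, 1523]]
... * rho(a^-1) = [[11, -3], [-7, 2]]  ->  [[-18419, 5103], [-32023, 8872]]
... * rho(a^-1) = [[11, -3], [-7, 2]]  ->  [[-238330, 65463], [-414357, 113813]]
... * rho(b^-1) = [[-2, -1], [-3, -2]]  ->  [[280271, 107404], [487275, 186731]]
... * rho(b^-1) = [[-2, -1], [-3, -2]]  ->  [[-882754, -495079], [-1534743, -860737]]
tr = -882754 + -860737 = -1743491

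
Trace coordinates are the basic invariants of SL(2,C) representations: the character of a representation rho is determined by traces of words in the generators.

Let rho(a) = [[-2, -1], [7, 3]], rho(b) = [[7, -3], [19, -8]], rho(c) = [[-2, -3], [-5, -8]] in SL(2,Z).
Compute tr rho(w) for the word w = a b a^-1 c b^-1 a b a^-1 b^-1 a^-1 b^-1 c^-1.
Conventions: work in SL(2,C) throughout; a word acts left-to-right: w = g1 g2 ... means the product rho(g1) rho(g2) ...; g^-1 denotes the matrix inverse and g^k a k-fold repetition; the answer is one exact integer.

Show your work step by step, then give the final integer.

-266633359299

rho(a) = [[-2, -1], [7, 3]]
... * rho(b) = [[7, -3], [19, -8]]  ->  [[-33, 14], [106, -45]]
... * rho(a^-1) = [[3, 1], [-7, -2]]  ->  [[-197, -61], [633, 196]]
... * rho(c) = [[-2, -3], [-5, -8]]  ->  [[699, 1079], [-2246, -3467]]
... * rho(b^-1) = [[-8, 3], [-19, 7]]  ->  [[-26093, 9650], [83841, -31007]]
... * rho(a) = [[-2, -1], [7, 3]]  ->  [[119736, 55043], [-384731, -176862]]
... * rho(b) = [[7, -3], [19, -8]]  ->  [[1883969, -799552], [-6053495, 2569089]]
... * rho(a^-1) = [[3, 1], [-7, -2]]  ->  [[11248771, 3483073], [-36144108, -11191673]]
... * rho(b^-1) = [[-8, 3], [-19, 7]]  ->  [[-156168555, 58127824], [501794651, -186774035]]
... * rho(a^-1) = [[3, 1], [-7, -2]]  ->  [[-875400433, -272424203], [2812802198, 875342721]]
... * rho(b^-1) = [[-8, 3], [-19, 7]]  ->  [[12179263321, -4533170720], [-39133929283, 14565805641]]
... * rho(c^-1) = [[-8, 3], [5, -2]]  ->  [[-120099960168, 45604131403], [385900462469, -146533399131]]
tr = -120099960168 + -146533399131 = -266633359299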